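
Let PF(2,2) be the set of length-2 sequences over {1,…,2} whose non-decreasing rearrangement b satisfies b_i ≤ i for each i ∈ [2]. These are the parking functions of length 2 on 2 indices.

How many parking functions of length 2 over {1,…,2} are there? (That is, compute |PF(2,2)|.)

#PF = 1·3^1 = 1×3 = 3 (Konheim–Weiss)
Example (1,1) → sorted (1,1): b_i ≤ i ∀i, a PF.

3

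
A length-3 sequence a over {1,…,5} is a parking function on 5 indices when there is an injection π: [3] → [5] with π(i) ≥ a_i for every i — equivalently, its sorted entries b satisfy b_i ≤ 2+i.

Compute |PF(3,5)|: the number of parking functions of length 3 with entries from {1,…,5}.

108

#PF = (5+1−3)·(5+1)^{3−1} = 3·36 = 108
E.g. (1,2,1) → sorted (1,1,2): b_i ≤ 2+i ∀i, a PF.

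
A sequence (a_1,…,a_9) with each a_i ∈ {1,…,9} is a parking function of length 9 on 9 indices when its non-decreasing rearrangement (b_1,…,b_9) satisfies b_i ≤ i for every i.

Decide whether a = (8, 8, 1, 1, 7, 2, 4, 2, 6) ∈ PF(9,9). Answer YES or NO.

Order a: b = (1, 1, 2, 2, 4, 6, 7, 8, 8).
  b_1=1 ≤ 1
  b_2=1 ≤ 2
  b_3=2 ≤ 3
  b_4=2 ≤ 4
  b_5=4 ≤ 5
  b_6=6 ≤ 6
  b_7=7 ≤ 7
  b_8=8 ≤ 8
  b_9=8 ≤ 9
All bounds hold ⇒ YES

YES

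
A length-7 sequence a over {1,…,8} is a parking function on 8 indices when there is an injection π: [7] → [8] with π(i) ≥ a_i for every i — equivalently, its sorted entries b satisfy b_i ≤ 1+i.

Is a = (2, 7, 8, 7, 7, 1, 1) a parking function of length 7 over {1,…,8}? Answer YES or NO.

NO

Sorted: b = (1, 1, 2, 7, 7, 7, 8).
  b_1=1 ≤ 2
  b_2=1 ≤ 3
  b_3=2 ≤ 4
  b_4=7 > 5
  fails at i=4 ⇒ NO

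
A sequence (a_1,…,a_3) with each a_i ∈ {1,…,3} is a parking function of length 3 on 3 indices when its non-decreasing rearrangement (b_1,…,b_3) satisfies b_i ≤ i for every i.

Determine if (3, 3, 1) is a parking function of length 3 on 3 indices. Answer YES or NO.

NO

Rearranged: b = (1, 3, 3).
  b_1=1 ≤ 1
  b_2=3 > 2
  fails at i=2 ⇒ NO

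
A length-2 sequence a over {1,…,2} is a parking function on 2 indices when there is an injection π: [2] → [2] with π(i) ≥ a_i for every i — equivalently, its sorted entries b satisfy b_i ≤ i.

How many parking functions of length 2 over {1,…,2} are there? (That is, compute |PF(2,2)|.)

|PF| = (2+1−2)·(2+1)^{2−1} = 1×3 = 3
E.g. (1,1) → sorted (1,1): b_i ≤ i ∀i, a PF.

3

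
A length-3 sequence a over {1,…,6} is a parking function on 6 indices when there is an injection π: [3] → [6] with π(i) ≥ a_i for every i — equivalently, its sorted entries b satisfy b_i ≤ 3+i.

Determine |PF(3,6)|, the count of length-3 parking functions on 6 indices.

196

|PF| = 4·7^2 = 4·49 = 196
Check (2,5,6) → sorted (2,5,6): b_i ≤ 3+i ∀i, a PF.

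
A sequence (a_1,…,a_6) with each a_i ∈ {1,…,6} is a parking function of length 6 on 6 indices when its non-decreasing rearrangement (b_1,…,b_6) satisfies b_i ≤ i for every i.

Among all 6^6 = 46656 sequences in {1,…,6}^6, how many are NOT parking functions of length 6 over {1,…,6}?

Count = (6+1−6)·(6+1)^{6−1} = 1 · 16807 = 16807 (Konheim–Weiss)
Check (5,5,1,6,2,5) → sorted (1,2,5,5,5,6): b_3=5>3, not a PF.
So 46656 − 16807 = 29849 fail.

29849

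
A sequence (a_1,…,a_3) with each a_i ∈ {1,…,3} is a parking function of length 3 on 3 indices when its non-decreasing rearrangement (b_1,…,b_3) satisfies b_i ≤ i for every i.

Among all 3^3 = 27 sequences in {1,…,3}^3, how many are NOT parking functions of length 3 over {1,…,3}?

11

|PF| = (3−3+1)·(3+1)^(3−1) = 1·16 = 16 (Konheim–Weiss)
Check (2,3,3) → sorted (2,3,3): b_1=2>1, not a PF.
3^3 − 16 = 27 − 16 = 11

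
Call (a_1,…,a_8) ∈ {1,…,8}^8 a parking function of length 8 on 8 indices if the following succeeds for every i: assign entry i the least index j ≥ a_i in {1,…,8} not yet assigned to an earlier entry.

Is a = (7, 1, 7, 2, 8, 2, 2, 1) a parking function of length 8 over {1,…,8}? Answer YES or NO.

NO

Sorted: b = (1, 1, 2, 2, 2, 7, 7, 8).
  b_1=1 ≤ 1
  b_2=1 ≤ 2
  b_3=2 ≤ 3
  b_4=2 ≤ 4
  b_5=2 ≤ 5
  b_6=7 > 6
  fails at i=6 ⇒ NO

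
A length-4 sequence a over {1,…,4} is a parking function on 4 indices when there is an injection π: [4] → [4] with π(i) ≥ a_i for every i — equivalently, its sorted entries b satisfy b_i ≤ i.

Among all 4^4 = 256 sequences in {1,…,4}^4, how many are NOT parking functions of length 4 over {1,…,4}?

131

|PF| = (4−4+1)·(4+1)^(4−1) = 1·125 = 125
Check (4,2,2,4) → sorted (2,2,4,4): b_1=2>1, not a PF.
So 256 − 125 = 131 fail.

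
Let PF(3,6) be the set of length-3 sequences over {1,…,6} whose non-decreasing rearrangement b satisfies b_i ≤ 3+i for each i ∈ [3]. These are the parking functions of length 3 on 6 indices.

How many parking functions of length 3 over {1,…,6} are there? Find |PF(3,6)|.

#PF = (7−3)·7^(3−1) = 4 · 49 = 196
Example (3,5,3) → sorted (3,3,5): b_i ≤ 3+i ∀i, a PF.

196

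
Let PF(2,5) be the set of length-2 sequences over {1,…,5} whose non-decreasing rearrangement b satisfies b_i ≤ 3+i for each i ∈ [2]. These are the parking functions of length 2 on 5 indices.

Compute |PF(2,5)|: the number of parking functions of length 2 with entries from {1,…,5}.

24

Count = (6−2)·6^(2−1) = 4·6 = 24 (Pollak)
One tuple (3,1) → sorted (1,3): b_i ≤ 3+i ∀i, a PF.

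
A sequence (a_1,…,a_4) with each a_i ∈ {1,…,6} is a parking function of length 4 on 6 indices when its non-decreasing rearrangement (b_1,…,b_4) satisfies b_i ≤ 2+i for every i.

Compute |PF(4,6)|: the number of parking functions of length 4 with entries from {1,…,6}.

|PF(4,6)| = (6+1−4)·(6+1)^{4−1} = 3·343 = 1029 (Konheim–Weiss)
Check (1,2,6,1) → sorted (1,1,2,6): b_i ≤ 2+i ∀i, a PF.

1029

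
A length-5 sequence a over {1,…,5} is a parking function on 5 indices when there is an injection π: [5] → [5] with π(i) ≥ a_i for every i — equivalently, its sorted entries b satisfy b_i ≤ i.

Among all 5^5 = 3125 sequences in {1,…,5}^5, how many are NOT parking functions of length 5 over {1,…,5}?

Count = 1·6^4 = 1·1296 = 1296 [KW]
E.g. (4,4,4,4,5) → sorted (4,4,4,4,5): b_1=4>1, not a PF.
5^5 − 1296 = 3125 − 1296 = 1829

1829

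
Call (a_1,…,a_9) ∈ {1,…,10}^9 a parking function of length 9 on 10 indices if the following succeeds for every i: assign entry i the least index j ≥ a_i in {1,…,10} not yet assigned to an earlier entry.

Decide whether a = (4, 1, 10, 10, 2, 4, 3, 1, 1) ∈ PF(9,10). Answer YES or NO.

Order a: b = (1, 1, 1, 2, 3, 4, 4, 10, 10).
  b_1=1 ≤ 2
  b_2=1 ≤ 3
  b_3=1 ≤ 4
  b_4=2 ≤ 5
  b_5=3 ≤ 6
  b_6=4 ≤ 7
  b_7=4 ≤ 8
  b_8=10 > 9
  fails at i=8 ⇒ NO

NO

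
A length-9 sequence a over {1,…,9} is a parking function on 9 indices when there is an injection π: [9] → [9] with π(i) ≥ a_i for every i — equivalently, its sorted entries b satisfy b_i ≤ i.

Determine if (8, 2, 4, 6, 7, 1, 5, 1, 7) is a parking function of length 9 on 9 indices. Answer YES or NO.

Order a: b = (1, 1, 2, 4, 5, 6, 7, 7, 8).
  b_1=1 ≤ 1
  b_2=1 ≤ 2
  b_3=2 ≤ 3
  b_4=4 ≤ 4
  b_5=5 ≤ 5
  b_6=6 ≤ 6
  b_7=7 ≤ 7
  b_8=7 ≤ 8
  b_9=8 ≤ 9
All bounds hold ⇒ YES

YES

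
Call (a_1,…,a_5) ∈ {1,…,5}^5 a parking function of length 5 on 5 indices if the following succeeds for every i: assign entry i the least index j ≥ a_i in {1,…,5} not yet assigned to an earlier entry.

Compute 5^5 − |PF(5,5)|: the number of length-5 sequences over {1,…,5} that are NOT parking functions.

#PF = 1·6^4 = 1·1296 = 1296 (Konheim–Weiss)
E.g. (5,2,5,1,5) → sorted (1,2,5,5,5): b_3=5>3, not a PF.
Total 3125; non-PF = 3125−1296 = 1829

1829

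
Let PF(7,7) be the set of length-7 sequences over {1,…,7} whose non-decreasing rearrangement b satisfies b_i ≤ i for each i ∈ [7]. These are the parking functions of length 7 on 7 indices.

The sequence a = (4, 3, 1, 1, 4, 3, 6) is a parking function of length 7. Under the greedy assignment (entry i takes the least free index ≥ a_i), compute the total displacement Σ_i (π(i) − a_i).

6

Σπ(i) = 1+…+7 = 28; Σa = 4+3+1+1+4+3+6 = 22; disp = 28−22 = 6.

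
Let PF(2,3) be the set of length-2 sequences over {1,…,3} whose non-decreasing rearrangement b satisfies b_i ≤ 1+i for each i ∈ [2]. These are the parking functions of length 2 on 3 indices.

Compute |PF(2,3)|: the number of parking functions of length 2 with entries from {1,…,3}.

Count = (4−2)·4^(2−1) = 2·4 = 8 (Konheim–Weiss)
Check (2,3) → sorted (2,3): b_i ≤ 1+i ∀i, a PF.

8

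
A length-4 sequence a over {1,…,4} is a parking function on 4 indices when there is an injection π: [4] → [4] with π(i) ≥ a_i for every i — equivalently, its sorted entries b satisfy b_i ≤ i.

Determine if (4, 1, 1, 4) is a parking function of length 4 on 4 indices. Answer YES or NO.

NO

Rearranged: b = (1, 1, 4, 4).
  b_1=1 ≤ 1
  b_2=1 ≤ 2
  b_3=4 > 3
  fails at i=3 ⇒ NO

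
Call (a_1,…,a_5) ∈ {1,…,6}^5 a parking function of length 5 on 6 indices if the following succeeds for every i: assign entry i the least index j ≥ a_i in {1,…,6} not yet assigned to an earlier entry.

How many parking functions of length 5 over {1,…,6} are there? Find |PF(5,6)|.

4802

|PF| = (6+1−5)·(6+1)^{5−1} = 2·2401 = 4802 [KW]
E.g. (1,1,3,5,5) → sorted (1,1,3,5,5): b_i ≤ 1+i ∀i, a PF.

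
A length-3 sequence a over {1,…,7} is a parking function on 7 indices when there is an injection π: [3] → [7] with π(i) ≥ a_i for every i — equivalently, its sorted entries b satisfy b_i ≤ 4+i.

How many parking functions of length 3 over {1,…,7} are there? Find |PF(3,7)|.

320

|PF| = (7−3+1)·(7+1)^(3−1) = 5·64 = 320
E.g. (6,2,1) → sorted (1,2,6): b_i ≤ 4+i ∀i, a PF.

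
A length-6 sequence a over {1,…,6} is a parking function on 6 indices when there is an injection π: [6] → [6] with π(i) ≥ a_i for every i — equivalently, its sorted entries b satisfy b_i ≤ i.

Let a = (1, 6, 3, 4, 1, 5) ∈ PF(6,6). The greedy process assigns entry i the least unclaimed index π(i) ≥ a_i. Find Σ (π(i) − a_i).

1

Σπ = 6·7/2 = 21 (π permutes [6]); Σa = 1+6+3+4+1+5 = 20; disp = 21−20 = 1.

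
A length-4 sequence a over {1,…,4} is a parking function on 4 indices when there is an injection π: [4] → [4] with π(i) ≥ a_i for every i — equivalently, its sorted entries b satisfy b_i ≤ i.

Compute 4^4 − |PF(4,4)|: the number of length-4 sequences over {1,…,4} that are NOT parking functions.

131

Count = 1·5^3 = 1 · 125 = 125 (Konheim–Weiss)
Example (2,4,4,3) → sorted (2,3,4,4): b_1=2>1, not a PF.
4^4 − 125 = 256 − 125 = 131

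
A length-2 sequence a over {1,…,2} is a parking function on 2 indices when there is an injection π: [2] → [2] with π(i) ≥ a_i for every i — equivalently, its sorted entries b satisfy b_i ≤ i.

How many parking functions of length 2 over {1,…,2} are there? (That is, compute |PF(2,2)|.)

3

Count = 1·3^1 = 1 · 3 = 3
One tuple (2,1) → sorted (1,2): b_i ≤ i ∀i, a PF.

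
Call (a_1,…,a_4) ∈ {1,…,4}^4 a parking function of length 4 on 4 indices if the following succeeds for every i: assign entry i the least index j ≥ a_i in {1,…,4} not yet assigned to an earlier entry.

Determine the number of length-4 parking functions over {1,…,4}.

|PF| = (4−4+1)·(4+1)^(4−1) = 1 · 125 = 125 [KW]
Check (1,4,2,2) → sorted (1,2,2,4): b_i ≤ i ∀i, a PF.

125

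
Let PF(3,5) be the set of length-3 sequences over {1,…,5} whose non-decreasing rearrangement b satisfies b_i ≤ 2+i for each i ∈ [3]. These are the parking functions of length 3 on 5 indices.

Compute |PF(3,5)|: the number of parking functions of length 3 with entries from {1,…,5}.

108

|PF| = (5+1−3)·(5+1)^{3−1} = 3 · 36 = 108 [KW]
One tuple (2,5,3) → sorted (2,3,5): b_i ≤ 2+i ∀i, a PF.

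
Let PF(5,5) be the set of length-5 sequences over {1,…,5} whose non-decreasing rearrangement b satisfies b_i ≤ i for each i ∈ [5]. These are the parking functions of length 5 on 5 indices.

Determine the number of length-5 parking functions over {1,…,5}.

1296

|PF(5,5)| = (5+1−5)·(5+1)^{5−1} = 1 · 1296 = 1296 [KW]
Example (5,1,1,2,3) → sorted (1,1,2,3,5): b_i ≤ i ∀i, a PF.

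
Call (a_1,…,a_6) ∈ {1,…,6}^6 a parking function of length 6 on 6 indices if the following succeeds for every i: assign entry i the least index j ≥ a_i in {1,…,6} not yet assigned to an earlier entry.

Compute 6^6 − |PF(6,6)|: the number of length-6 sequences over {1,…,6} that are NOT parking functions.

|PF(6,6)| = (6+1−6)·(6+1)^{6−1} = 1 · 16807 = 16807 [KW]
One tuple (6,6,6,6,6,6) → sorted (6,6,6,6,6,6): b_1=6>1, not a PF.
6^6 − 16807 = 46656 − 16807 = 29849

29849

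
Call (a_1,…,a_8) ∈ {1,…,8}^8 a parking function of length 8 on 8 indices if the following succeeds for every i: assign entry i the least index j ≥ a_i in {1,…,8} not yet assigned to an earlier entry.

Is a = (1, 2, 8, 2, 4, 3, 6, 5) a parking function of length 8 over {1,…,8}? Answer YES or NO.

Sorted: b = (1, 2, 2, 3, 4, 5, 6, 8).
  b_1=1 ≤ 1
  b_2=2 ≤ 2
  b_3=2 ≤ 3
  b_4=3 ≤ 4
  b_5=4 ≤ 5
  b_6=5 ≤ 6
  b_7=6 ≤ 7
  b_8=8 ≤ 8
All bounds hold ⇒ YES

YES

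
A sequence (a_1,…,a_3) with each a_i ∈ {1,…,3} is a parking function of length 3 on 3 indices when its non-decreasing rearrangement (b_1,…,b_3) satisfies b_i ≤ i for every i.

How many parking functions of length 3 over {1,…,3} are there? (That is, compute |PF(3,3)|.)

16

|PF| = 1·4^2 = 1·16 = 16
Example (1,1,1) → sorted (1,1,1): b_i ≤ i ∀i, a PF.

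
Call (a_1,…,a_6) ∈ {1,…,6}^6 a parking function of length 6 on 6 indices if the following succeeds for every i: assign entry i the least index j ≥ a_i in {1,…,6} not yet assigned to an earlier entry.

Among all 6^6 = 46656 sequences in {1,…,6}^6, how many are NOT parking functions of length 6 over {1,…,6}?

29849

|PF| = (6−6+1)·(6+1)^(6−1) = 1×16807 = 16807 (Pollak)
Check (6,3,6,6,6,6) → sorted (3,6,6,6,6,6): b_1=3>1, not a PF.
6^6 − 16807 = 46656 − 16807 = 29849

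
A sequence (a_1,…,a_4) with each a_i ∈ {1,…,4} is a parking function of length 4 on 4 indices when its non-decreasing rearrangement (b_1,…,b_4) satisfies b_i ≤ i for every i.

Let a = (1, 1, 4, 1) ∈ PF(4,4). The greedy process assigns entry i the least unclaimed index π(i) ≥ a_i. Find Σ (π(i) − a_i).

3

Σπ(i) = 1+…+4 = 10; Σa = 1+1+4+1 = 7; disp = 10−7 = 3.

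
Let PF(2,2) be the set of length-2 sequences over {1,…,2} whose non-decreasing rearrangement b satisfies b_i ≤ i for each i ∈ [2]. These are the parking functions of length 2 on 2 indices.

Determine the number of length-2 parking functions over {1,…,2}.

3

|PF| = (2+1−2)·(2+1)^{2−1} = 1·3 = 3 [KW]
Check (2,1) → sorted (1,2): b_i ≤ i ∀i, a PF.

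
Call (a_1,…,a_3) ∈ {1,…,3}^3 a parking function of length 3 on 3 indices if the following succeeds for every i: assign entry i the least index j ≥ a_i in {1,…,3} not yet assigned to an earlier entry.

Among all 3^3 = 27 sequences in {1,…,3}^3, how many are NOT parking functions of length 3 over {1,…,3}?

11

|PF| = (4−3)·4^(3−1) = 1×16 = 16
Check (2,2,3) → sorted (2,2,3): b_1=2>1, not a PF.
So 27 − 16 = 11 fail.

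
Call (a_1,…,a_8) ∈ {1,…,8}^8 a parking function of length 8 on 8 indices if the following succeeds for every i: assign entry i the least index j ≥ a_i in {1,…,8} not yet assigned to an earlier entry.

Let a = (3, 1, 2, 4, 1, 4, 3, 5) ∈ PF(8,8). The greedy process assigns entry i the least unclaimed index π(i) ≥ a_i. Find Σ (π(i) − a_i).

Σπ(i) = 1+…+8 = 36; Σa = 3+1+2+4+1+4+3+5 = 23; disp = 36−23 = 13.

13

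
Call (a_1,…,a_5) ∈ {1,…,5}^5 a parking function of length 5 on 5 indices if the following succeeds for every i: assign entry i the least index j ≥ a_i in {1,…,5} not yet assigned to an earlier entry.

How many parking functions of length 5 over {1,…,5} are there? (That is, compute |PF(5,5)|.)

1296

Count = 1·6^4 = 1×1296 = 1296
Example (4,1,4,2,3) → sorted (1,2,3,4,4): b_i ≤ i ∀i, a PF.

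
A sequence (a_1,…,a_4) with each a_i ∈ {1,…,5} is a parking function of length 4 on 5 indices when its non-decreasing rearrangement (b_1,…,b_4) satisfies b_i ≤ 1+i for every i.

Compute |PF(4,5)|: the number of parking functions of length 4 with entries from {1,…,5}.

|PF(4,5)| = 2·6^3 = 2·216 = 432 (Pollak)
One tuple (1,1,2,1) → sorted (1,1,1,2): b_i ≤ 1+i ∀i, a PF.

432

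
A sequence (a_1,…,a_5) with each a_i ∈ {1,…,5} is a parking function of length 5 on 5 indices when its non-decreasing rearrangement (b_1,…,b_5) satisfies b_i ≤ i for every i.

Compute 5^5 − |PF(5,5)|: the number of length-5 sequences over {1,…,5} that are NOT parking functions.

1829

|PF(5,5)| = 1·6^4 = 1×1296 = 1296 (Pollak)
One tuple (4,4,3,1,3) → sorted (1,3,3,4,4): b_2=3>2, not a PF.
5^5 − 1296 = 3125 − 1296 = 1829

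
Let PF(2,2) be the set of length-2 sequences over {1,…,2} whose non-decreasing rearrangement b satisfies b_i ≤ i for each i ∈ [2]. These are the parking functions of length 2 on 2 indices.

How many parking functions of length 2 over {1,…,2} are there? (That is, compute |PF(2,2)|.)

3

|PF(2,2)| = (3−2)·3^(2−1) = 1·3 = 3 (Konheim–Weiss)
One tuple (2,1) → sorted (1,2): b_i ≤ i ∀i, a PF.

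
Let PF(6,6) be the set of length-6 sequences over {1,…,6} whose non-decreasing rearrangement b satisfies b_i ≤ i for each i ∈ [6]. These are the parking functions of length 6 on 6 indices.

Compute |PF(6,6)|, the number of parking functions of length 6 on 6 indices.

|PF(6,6)| = (6+1−6)·(6+1)^{6−1} = 1 · 16807 = 16807 [KW]
Example (1,1,2,2,4,5) → sorted (1,1,2,2,4,5): b_i ≤ i ∀i, a PF.

16807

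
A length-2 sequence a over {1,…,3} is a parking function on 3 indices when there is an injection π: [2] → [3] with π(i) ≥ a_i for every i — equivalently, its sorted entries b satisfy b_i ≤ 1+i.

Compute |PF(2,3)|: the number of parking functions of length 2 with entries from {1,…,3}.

#PF = 2·4^1 = 2·4 = 8 [KW]
Check (3,1) → sorted (1,3): b_i ≤ 1+i ∀i, a PF.

8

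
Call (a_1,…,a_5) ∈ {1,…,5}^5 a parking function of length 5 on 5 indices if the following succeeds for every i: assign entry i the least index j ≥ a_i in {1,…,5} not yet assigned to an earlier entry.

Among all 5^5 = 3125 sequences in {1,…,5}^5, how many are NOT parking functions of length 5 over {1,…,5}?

1829

|PF| = 1·6^4 = 1·1296 = 1296
Example (4,1,1,5,4) → sorted (1,1,4,4,5): b_3=4>3, not a PF.
Total 3125; non-PF = 3125−1296 = 1829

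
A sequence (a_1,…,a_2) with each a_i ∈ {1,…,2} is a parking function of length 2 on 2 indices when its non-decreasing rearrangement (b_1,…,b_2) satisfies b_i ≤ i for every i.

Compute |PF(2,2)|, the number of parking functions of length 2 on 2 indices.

3

#PF = (2−2+1)·(2+1)^(2−1) = 1×3 = 3 [KW]
Check (2,1) → sorted (1,2): b_i ≤ i ∀i, a PF.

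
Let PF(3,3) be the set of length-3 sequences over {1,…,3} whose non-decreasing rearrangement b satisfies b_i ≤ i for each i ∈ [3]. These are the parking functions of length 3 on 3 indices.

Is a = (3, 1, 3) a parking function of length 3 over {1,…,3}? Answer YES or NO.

NO

Sorted: b = (1, 3, 3).
  b_1=1 ≤ 1
  b_2=3 > 2
  fails at i=2 ⇒ NO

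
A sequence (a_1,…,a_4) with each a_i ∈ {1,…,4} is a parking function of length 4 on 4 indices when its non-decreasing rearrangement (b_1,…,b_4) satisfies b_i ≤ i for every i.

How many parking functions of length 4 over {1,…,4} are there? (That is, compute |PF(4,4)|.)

125

Count = (4+1−4)·(4+1)^{4−1} = 1×125 = 125 [KW]
Example (1,2,3,2) → sorted (1,2,2,3): b_i ≤ i ∀i, a PF.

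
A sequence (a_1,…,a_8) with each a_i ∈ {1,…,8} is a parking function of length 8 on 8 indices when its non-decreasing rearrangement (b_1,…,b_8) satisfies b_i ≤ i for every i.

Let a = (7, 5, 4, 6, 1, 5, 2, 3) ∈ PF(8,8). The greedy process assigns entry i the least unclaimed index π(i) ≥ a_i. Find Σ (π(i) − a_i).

Σπ(i) = 1+…+8 = 36; Σa = 7+5+4+6+1+5+2+3 = 33; disp = 36−33 = 3.

3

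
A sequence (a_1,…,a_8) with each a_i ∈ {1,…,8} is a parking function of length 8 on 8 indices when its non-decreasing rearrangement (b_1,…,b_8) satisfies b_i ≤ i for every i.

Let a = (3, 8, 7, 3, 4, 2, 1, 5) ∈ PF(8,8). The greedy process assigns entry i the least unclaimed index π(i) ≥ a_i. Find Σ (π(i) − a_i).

Σπ = 36 ({1..8} each once); Σa = 3+8+7+3+4+2+1+5 = 33; disp = 36−33 = 3.

3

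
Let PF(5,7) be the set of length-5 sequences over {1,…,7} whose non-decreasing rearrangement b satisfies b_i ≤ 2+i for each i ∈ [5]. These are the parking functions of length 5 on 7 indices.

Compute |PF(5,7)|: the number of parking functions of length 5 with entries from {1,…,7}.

|PF(5,7)| = (7+1−5)·(7+1)^{5−1} = 3×4096 = 12288 (Konheim–Weiss)
Check (1,2,4,5,4) → sorted (1,2,4,4,5): b_i ≤ 2+i ∀i, a PF.

12288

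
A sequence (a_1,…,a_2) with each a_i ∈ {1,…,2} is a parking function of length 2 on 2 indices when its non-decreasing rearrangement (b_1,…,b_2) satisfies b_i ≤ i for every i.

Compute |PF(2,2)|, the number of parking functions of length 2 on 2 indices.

#PF = (2−2+1)·(2+1)^(2−1) = 1×3 = 3
Check (2,1) → sorted (1,2): b_i ≤ i ∀i, a PF.

3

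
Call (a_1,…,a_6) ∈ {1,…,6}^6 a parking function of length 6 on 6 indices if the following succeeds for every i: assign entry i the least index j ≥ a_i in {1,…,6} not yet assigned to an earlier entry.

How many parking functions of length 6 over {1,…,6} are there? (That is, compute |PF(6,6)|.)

16807

#PF = (7−6)·7^(6−1) = 1 · 16807 = 16807 (Konheim–Weiss)
One tuple (3,6,4,3,1,2) → sorted (1,2,3,3,4,6): b_i ≤ i ∀i, a PF.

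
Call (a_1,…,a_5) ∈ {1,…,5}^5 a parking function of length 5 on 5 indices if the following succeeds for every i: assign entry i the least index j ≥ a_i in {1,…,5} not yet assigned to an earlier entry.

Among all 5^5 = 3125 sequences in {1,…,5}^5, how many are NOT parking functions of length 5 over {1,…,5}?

Count = 1·6^4 = 1×1296 = 1296 (Pollak)
E.g. (4,4,5,4,5) → sorted (4,4,4,5,5): b_1=4>1, not a PF.
Total 3125; non-PF = 3125−1296 = 1829

1829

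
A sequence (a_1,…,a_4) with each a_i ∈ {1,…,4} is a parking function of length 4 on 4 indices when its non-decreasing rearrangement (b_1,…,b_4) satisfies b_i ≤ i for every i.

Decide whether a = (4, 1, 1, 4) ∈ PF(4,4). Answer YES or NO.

NO

Order a: b = (1, 1, 4, 4).
  b_1=1 ≤ 1
  b_2=1 ≤ 2
  b_3=4 > 3
  fails at i=3 ⇒ NO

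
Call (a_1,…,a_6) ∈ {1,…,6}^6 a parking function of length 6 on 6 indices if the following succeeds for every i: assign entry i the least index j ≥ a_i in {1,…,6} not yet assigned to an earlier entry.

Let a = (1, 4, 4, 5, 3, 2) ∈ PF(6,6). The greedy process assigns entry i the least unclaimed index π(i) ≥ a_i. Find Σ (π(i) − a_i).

Σπ = 21 ({1..6} each once); Σa = 1+4+4+5+3+2 = 19; disp = 21−19 = 2.

2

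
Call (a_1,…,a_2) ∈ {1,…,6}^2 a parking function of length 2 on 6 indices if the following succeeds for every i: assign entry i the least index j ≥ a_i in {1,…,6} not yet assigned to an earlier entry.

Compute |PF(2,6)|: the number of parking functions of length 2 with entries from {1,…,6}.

35

Count = (6+1−2)·(6+1)^{2−1} = 5 · 7 = 35 [KW]
Example (3,5) → sorted (3,5): b_i ≤ 4+i ∀i, a PF.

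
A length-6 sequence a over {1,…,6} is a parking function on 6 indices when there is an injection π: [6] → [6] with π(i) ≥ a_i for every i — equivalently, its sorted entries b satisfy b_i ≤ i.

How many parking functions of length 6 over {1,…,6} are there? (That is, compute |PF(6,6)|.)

#PF = (7−6)·7^(6−1) = 1×16807 = 16807 [KW]
One tuple (5,1,3,1,4,4) → sorted (1,1,3,4,4,5): b_i ≤ i ∀i, a PF.

16807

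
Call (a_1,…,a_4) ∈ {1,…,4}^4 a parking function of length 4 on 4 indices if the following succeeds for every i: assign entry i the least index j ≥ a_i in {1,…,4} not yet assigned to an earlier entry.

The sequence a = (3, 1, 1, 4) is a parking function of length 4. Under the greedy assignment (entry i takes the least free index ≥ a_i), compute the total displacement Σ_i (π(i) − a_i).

1

Σπ = 4·5/2 = 10 (π permutes [4]); Σa = 3+1+1+4 = 9; disp = 10−9 = 1.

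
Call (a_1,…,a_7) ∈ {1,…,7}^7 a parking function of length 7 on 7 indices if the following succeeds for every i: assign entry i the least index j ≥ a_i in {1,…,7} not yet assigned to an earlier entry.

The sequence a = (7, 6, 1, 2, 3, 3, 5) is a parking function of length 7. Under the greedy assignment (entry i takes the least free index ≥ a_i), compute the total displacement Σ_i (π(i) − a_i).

Σπ(i) = 1+…+7 = 28; Σa = 7+6+1+2+3+3+5 = 27; disp = 28−27 = 1.

1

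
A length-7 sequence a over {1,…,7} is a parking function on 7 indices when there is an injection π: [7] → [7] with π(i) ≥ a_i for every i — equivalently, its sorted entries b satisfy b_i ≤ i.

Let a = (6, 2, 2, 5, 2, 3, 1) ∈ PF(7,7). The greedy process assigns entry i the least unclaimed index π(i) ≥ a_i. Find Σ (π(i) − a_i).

7

Σπ = 7·8/2 = 28 (π permutes [7]); Σa = 6+2+2+5+2+3+1 = 21; disp = 28−21 = 7.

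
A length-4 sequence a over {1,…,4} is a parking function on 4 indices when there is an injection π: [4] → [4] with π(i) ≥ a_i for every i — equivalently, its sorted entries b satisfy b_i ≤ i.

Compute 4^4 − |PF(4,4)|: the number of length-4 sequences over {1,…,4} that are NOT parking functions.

|PF(4,4)| = (4+1−4)·(4+1)^{4−1} = 1·125 = 125 (Konheim–Weiss)
E.g. (2,4,4,2) → sorted (2,2,4,4): b_1=2>1, not a PF.
4^4 − 125 = 256 − 125 = 131

131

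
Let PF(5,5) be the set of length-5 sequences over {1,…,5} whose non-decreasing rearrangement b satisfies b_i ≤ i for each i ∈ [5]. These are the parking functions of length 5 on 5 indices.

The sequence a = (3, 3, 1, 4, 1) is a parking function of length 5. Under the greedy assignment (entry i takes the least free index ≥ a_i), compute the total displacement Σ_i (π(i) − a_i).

Σπ = 15 ({1..5} each once); Σa = 3+3+1+4+1 = 12; disp = 15−12 = 3.

3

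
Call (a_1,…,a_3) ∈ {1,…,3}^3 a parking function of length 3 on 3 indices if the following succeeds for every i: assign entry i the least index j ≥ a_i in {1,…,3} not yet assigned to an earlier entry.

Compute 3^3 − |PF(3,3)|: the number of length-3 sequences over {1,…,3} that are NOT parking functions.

|PF| = (4−3)·4^(3−1) = 1·16 = 16 [KW]
E.g. (3,3,3) → sorted (3,3,3): b_1=3>1, not a PF.
Total 27; non-PF = 27−16 = 11

11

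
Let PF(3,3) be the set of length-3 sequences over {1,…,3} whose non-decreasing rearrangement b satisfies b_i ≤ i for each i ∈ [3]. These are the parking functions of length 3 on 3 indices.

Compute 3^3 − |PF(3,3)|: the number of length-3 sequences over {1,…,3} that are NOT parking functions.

11

Count = (3+1−3)·(3+1)^{3−1} = 1×16 = 16 (Pollak)
One tuple (3,2,2) → sorted (2,2,3): b_1=2>1, not a PF.
Total 27; non-PF = 27−16 = 11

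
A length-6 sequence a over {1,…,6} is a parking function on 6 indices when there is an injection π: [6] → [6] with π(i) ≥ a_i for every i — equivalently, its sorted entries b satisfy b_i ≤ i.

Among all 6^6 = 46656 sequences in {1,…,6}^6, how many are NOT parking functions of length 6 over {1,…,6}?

29849

|PF(6,6)| = 1·7^5 = 1 · 16807 = 16807
E.g. (5,6,5,4,5,3) → sorted (3,4,5,5,5,6): b_1=3>1, not a PF.
Total 46656; non-PF = 46656−16807 = 29849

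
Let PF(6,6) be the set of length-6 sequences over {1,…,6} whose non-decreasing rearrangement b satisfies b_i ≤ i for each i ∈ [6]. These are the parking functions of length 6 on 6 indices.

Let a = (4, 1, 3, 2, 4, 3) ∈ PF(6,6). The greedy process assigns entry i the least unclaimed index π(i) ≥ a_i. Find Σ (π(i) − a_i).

Σπ(i) = 1+…+6 = 21; Σa = 4+1+3+2+4+3 = 17; disp = 21−17 = 4.

4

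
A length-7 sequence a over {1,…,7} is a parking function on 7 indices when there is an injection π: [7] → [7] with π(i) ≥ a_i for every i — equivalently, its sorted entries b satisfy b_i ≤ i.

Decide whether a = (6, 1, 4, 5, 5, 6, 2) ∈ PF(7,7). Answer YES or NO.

Sorted: b = (1, 2, 4, 5, 5, 6, 6).
  b_1=1 ≤ 1
  b_2=2 ≤ 2
  b_3=4 > 3
  fails at i=3 ⇒ NO

NO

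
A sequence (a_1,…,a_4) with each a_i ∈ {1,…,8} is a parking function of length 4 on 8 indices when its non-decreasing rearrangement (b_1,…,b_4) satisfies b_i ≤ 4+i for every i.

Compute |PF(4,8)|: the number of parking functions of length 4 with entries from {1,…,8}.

3645

|PF| = (9−4)·9^(4−1) = 5 · 729 = 3645 [KW]
One tuple (8,4,4,4) → sorted (4,4,4,8): b_i ≤ 4+i ∀i, a PF.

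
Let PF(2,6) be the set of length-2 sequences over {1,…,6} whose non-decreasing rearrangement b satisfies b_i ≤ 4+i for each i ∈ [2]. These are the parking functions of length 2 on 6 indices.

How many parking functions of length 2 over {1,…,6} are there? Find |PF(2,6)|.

35

#PF = (6−2+1)·(6+1)^(2−1) = 5 · 7 = 35 [KW]
Example (4,2) → sorted (2,4): b_i ≤ 4+i ∀i, a PF.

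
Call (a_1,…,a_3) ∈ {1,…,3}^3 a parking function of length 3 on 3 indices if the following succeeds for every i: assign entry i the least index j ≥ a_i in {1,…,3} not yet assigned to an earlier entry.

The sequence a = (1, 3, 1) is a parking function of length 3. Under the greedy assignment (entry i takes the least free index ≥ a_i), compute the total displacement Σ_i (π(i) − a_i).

Σπ = 3·4/2 = 6 (π permutes [3]); Σa = 1+3+1 = 5; disp = 6−5 = 1.

1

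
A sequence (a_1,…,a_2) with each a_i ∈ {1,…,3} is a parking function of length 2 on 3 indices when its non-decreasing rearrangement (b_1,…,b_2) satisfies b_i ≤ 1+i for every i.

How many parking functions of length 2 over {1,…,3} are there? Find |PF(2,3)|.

8

|PF| = 2·4^1 = 2 · 4 = 8 (Pollak)
One tuple (2,1) → sorted (1,2): b_i ≤ 1+i ∀i, a PF.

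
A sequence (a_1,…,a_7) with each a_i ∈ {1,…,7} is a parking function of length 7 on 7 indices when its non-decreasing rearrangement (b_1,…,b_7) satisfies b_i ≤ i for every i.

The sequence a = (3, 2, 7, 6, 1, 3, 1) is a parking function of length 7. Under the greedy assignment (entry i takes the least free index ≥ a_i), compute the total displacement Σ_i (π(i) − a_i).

Σπ(i) = 1+…+7 = 28; Σa = 3+2+7+6+1+3+1 = 23; disp = 28−23 = 5.

5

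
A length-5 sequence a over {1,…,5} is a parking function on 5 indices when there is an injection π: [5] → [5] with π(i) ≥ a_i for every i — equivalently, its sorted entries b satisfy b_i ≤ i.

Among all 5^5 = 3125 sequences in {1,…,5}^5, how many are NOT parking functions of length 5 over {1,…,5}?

1829

|PF(5,5)| = 1·6^4 = 1·1296 = 1296
Check (5,4,4,5,5) → sorted (4,4,5,5,5): b_1=4>1, not a PF.
5^5 − 1296 = 3125 − 1296 = 1829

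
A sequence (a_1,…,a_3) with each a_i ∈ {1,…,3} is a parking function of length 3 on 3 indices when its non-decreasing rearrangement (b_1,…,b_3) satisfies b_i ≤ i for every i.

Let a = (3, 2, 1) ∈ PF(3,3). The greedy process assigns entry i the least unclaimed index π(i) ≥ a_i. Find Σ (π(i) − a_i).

0

Σπ(i) = 1+…+3 = 6; Σa = 3+2+1 = 6; disp = 6−6 = 0.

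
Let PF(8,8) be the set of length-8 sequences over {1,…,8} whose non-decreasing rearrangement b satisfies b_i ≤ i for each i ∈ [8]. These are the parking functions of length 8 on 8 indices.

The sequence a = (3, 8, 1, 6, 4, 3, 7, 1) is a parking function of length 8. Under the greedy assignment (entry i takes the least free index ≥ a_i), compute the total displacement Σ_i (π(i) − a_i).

3

Σπ(i) = 1+…+8 = 36; Σa = 3+8+1+6+4+3+7+1 = 33; disp = 36−33 = 3.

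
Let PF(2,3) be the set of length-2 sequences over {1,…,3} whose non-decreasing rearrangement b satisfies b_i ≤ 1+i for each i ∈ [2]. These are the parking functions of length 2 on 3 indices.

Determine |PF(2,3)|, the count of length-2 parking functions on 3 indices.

Count = (4−2)·4^(2−1) = 2×4 = 8 (Pollak)
Check (2,2) → sorted (2,2): b_i ≤ 1+i ∀i, a PF.

8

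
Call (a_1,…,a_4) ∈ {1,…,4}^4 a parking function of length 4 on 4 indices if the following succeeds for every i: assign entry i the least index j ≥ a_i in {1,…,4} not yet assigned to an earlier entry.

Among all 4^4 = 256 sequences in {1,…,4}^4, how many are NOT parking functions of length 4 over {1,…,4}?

|PF(4,4)| = (5−4)·5^(4−1) = 1·125 = 125 (Konheim–Weiss)
Check (4,4,3,1) → sorted (1,3,4,4): b_2=3>2, not a PF.
Total 256; non-PF = 256−125 = 131

131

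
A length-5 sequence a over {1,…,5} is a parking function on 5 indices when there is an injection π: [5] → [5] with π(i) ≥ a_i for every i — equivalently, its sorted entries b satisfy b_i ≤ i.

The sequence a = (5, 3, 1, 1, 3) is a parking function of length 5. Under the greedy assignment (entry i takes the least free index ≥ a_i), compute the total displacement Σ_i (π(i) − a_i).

2

Σπ(i) = 1+…+5 = 15; Σa = 5+3+1+1+3 = 13; disp = 15−13 = 2.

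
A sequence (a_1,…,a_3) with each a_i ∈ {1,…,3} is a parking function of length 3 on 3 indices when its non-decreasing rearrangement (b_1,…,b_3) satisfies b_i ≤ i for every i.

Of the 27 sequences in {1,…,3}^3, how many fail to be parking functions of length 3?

11

|PF(3,3)| = 1·4^2 = 1·16 = 16 [KW]
One tuple (3,3,3) → sorted (3,3,3): b_1=3>1, not a PF.
So 27 − 16 = 11 fail.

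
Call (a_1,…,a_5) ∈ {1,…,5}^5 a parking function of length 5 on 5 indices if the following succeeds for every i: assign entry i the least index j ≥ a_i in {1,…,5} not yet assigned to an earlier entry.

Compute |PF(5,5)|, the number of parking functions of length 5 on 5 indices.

1296

|PF| = 1·6^4 = 1×1296 = 1296 (Pollak)
One tuple (5,1,3,2,1) → sorted (1,1,2,3,5): b_i ≤ i ∀i, a PF.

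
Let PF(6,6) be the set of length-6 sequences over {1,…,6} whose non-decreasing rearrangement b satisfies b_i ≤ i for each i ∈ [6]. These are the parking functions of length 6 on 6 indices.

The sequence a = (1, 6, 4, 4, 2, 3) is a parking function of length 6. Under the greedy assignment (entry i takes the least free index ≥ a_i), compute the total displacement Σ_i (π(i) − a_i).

1

Σπ(i) = 1+…+6 = 21; Σa = 1+6+4+4+2+3 = 20; disp = 21−20 = 1.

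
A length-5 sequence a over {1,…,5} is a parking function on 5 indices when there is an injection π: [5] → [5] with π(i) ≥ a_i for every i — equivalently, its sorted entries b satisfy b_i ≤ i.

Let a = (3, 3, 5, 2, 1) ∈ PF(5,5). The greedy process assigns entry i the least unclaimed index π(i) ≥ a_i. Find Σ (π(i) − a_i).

1

Σπ = 5·6/2 = 15 (π permutes [5]); Σa = 3+3+5+2+1 = 14; disp = 15−14 = 1.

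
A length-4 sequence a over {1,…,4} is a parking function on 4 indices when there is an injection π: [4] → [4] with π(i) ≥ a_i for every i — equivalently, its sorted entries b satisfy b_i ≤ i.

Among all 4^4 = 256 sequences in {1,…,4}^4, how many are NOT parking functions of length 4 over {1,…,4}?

|PF(4,4)| = (4+1−4)·(4+1)^{4−1} = 1 · 125 = 125 (Pollak)
One tuple (4,4,2,3) → sorted (2,3,4,4): b_1=2>1, not a PF.
4^4 − 125 = 256 − 125 = 131

131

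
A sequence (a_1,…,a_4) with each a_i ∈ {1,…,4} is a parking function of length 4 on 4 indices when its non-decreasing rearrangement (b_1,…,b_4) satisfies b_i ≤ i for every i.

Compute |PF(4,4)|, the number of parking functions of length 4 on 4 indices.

|PF| = (4+1−4)·(4+1)^{4−1} = 1 · 125 = 125
Check (1,1,1,2) → sorted (1,1,1,2): b_i ≤ i ∀i, a PF.

125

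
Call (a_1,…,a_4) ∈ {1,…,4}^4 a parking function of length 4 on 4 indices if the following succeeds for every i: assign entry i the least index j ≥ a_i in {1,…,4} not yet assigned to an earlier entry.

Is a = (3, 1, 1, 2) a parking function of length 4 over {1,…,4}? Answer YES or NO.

Sorted: b = (1, 1, 2, 3).
  b_1=1 ≤ 1
  b_2=1 ≤ 2
  b_3=2 ≤ 3
  b_4=3 ≤ 4
All bounds hold ⇒ YES

YES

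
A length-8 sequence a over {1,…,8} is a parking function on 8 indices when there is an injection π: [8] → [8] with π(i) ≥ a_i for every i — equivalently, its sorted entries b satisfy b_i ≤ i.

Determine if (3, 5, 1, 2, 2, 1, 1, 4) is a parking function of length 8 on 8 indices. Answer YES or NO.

YES

Order a: b = (1, 1, 1, 2, 2, 3, 4, 5).
  b_1=1 ≤ 1
  b_2=1 ≤ 2
  b_3=1 ≤ 3
  b_4=2 ≤ 4
  b_5=2 ≤ 5
  b_6=3 ≤ 6
  b_7=4 ≤ 7
  b_8=5 ≤ 8
All bounds hold ⇒ YES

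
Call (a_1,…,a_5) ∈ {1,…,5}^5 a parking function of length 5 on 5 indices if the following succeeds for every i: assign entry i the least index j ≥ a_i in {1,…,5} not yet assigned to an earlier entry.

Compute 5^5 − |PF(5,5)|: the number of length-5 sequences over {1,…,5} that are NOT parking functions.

1829

|PF(5,5)| = (6−5)·6^(5−1) = 1 · 1296 = 1296 (Pollak)
E.g. (5,3,3,5,4) → sorted (3,3,4,5,5): b_1=3>1, not a PF.
Total 3125; non-PF = 3125−1296 = 1829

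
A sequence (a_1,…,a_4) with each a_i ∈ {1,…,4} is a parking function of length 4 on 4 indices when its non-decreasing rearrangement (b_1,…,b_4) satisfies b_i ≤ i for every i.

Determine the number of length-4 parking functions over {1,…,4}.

125

|PF(4,4)| = (5−4)·5^(4−1) = 1 · 125 = 125 (Pollak)
Example (1,2,3,3) → sorted (1,2,3,3): b_i ≤ i ∀i, a PF.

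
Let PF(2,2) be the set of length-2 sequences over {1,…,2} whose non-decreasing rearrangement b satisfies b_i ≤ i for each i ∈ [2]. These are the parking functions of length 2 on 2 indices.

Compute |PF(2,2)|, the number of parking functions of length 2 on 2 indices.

#PF = (3−2)·3^(2−1) = 1 · 3 = 3 (Pollak)
One tuple (1,1) → sorted (1,1): b_i ≤ i ∀i, a PF.

3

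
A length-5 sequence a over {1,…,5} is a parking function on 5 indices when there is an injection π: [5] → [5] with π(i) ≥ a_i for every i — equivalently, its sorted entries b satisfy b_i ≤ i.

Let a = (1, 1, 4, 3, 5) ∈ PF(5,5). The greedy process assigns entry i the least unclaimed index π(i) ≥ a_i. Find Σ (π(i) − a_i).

1

Σπ(i) = 1+…+5 = 15; Σa = 1+1+4+3+5 = 14; disp = 15−14 = 1.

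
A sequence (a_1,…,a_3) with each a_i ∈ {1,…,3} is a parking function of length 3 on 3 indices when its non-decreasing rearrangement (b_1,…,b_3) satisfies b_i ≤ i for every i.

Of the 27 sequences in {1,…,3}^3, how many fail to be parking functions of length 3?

#PF = (3+1−3)·(3+1)^{3−1} = 1×16 = 16 [KW]
One tuple (3,2,2) → sorted (2,2,3): b_1=2>1, not a PF.
So 27 − 16 = 11 fail.

11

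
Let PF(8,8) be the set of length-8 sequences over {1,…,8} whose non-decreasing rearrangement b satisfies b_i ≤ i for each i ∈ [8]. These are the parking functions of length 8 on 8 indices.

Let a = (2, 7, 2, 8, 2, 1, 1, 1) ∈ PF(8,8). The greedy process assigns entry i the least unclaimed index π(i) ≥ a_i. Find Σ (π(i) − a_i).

12

Σπ = 8·9/2 = 36 (π permutes [8]); Σa = 2+7+2+8+2+1+1+1 = 24; disp = 36−24 = 12.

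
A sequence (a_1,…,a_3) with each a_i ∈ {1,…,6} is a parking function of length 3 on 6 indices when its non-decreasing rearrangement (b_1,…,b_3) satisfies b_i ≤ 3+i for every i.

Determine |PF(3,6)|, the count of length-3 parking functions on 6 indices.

196

|PF| = (7−3)·7^(3−1) = 4×49 = 196 (Konheim–Weiss)
E.g. (2,5,1) → sorted (1,2,5): b_i ≤ 3+i ∀i, a PF.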